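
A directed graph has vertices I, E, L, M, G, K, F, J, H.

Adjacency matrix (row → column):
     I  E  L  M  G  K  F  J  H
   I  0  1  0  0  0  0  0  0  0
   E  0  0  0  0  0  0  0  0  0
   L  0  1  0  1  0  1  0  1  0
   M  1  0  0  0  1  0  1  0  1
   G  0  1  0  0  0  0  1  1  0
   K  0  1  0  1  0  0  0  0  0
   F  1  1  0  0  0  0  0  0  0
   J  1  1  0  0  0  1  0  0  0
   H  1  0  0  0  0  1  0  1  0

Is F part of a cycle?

No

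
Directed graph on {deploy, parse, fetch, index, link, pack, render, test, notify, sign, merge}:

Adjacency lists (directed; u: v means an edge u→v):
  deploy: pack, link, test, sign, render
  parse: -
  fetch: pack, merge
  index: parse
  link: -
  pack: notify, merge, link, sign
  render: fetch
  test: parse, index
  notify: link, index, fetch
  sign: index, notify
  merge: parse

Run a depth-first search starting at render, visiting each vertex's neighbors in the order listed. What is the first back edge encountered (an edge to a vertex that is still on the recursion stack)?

notify->fetch

DFS from render (visiting each vertex's neighbors in the order listed); mark gray on enter, black on exit:
render gray
  fetch gray
    pack gray
      notify gray
        link gray
        link black
        index gray
          parse gray
          parse black
        index black
        notify→fetch: fetch is gray → back edge
First back edge: notify → fetch.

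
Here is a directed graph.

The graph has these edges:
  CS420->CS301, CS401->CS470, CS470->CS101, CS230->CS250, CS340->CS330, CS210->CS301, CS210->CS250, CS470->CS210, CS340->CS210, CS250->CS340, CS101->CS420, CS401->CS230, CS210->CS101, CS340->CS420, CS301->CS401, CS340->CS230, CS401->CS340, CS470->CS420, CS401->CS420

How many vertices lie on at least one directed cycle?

A vertex is on a directed cycle iff it belongs to a strongly connected component of size ≥ 2 (or has a self-loop).
The vertices on cycles are {CS101, CS210, CS230, CS250, CS301, CS340, CS401, CS420, CS470} — 9 in total.

9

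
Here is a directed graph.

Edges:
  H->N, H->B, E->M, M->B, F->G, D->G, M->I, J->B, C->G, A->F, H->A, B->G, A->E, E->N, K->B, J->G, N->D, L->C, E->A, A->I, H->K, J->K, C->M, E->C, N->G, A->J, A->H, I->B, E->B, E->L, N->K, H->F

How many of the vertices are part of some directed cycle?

3

A vertex is on a directed cycle iff it belongs to a strongly connected component of size ≥ 2 (or has a self-loop).
The vertices on cycles are {A, E, H} — 3 in total.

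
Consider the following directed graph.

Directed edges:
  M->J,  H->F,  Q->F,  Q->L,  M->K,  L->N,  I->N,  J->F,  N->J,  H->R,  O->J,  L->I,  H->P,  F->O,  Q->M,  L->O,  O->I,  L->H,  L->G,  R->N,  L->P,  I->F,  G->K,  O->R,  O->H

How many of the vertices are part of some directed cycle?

7

A vertex is on a directed cycle iff it belongs to a strongly connected component of size ≥ 2 (or has a self-loop).
The vertices on cycles are {F, H, I, J, N, O, R} — 7 in total.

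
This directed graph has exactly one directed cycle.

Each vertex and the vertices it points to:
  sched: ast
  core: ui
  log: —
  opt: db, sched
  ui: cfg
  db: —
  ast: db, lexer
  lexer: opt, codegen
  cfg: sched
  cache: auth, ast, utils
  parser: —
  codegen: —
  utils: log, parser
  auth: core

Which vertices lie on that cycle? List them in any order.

ast, opt, lexer, sched

DFS with gray/black marking from ast:
ast gray
  db gray
  db black
  lexer gray
    opt gray
      opt→db: db black — skip
      sched gray
        sched→ast: ast is gray → back edge
Back edge closes the cycle ast → lexer → opt → sched → ast; its vertices are {ast, opt, lexer, sched}.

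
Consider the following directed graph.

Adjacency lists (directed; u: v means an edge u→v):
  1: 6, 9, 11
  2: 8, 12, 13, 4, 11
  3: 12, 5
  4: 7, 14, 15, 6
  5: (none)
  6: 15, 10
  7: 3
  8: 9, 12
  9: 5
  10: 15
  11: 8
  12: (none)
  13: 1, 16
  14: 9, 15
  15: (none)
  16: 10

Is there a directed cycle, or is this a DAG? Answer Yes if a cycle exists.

No

DFS with white/gray/black marking, starting from 16:
16 gray
  10 gray
    15 gray
    15 black
  10 black
16 black
1 gray
  6 gray
    6→15: 15 black — skip
    6→10: 10 black — skip
  6 black
  9 gray
    5 gray
    5 black
  9 black
  11 gray
    8 gray
      8→9: 9 black — skip
      12 gray
      12 black
    8 black
  11 black
1 black
2 gray
  2→8: 8 black — skip
  2→12: 12 black — skip
  13 gray
    13→1: 1 black — skip
    13→16: 16 black — skip
  13 black
  4 gray
    7 gray
      3 gray
        3→12: 12 black — skip
        3→5: 5 black — skip
      3 black
    7 black
    14 gray
      14→9: 9 black — skip
      14→15: 15 black — skip
    14 black
    4→15: 15 black — skip
    4→6: 6 black — skip
  4 black
  2→11: 11 black — skip
2 black
Every edge goes to a white or black vertex — no back edge, so the graph is acyclic.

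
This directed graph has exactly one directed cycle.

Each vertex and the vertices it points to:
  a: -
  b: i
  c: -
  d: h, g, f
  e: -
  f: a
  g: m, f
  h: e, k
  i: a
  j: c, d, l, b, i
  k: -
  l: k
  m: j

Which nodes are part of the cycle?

DFS with gray/black marking from m:
m gray
  j gray
    c gray
    c black
    d gray
      h gray
        e gray
        e black
        k gray
        k black
      h black
      g gray
        g→m: m is gray → back edge
Back edge closes the cycle m → j → d → g → m; its vertices are {d, g, j, m}.

d, g, j, m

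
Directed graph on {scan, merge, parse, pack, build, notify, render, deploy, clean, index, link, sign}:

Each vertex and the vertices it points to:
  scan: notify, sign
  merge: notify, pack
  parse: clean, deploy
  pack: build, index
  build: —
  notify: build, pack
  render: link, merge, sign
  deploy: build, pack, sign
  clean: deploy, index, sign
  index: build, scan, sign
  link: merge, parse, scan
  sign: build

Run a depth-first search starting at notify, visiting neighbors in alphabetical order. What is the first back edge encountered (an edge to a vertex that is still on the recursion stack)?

DFS from notify (visiting neighbors in alphabetical order); mark gray on enter, black on exit:
notify gray
  build gray
  build black
  pack gray
    pack→build: build black — skip
    index gray
      index→build: build black — skip
      scan gray
        scan→notify: notify is gray → back edge
First back edge: scan → notify.

scan->notify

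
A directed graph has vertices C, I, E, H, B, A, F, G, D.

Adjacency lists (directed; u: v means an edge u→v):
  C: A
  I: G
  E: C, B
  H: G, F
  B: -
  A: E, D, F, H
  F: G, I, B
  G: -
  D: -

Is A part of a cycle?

Yes

A is on a cycle iff A can reach itself via ≥1 edge.
A → E → C → A — yes.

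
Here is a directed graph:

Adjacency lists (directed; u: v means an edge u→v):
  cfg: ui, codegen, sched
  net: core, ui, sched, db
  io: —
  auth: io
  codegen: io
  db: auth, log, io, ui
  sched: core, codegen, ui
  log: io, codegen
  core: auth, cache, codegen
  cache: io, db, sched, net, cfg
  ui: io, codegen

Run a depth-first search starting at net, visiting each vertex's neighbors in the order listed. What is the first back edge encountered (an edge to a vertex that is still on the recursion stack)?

sched->core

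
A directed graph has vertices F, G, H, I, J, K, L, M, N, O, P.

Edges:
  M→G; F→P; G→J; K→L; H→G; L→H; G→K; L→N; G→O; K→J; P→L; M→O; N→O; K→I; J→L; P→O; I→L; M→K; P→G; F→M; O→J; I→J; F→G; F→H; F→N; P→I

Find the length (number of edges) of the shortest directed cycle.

4

For each vertex v, BFS finds the shortest path from v back to v.
The shortest such closed walk is H → G → K → L → H, length 4.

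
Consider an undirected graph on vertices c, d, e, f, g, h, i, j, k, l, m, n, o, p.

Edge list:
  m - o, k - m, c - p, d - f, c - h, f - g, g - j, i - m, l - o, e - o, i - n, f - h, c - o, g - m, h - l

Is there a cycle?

DFS, tracking each vertex's parent; an edge to a visited non-parent vertex closes a cycle.
Start from k:
visit k (parent –)
  visit m (parent k)
    m–k: parent, skip
    visit i (parent m)
      i–m: parent, skip
      visit n (parent i)
        n–i: parent, skip
    visit g (parent m)
      visit f (parent g)
        visit h (parent f)
          h–f: parent, skip
          visit c (parent h)
            visit p (parent c)
              p–c: parent, skip
            c–h: parent, skip
            visit o (parent c)
              o–c: parent, skip
              visit l (parent o)
                l–o: parent, skip
                l–h: h visited and ≠ parent → cycle
Cycle: h – c – o – l – h.

Yes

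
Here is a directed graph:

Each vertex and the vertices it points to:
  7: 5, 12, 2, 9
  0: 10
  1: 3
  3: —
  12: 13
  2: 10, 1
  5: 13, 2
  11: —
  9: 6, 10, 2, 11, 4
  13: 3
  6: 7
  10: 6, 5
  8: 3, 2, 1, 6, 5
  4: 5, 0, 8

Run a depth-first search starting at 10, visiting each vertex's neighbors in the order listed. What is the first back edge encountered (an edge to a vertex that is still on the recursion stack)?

2→10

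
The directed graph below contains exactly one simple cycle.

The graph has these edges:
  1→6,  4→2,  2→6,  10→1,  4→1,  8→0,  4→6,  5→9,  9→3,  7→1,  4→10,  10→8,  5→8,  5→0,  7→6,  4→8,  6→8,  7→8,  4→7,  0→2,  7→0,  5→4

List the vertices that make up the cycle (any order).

0, 2, 6, 8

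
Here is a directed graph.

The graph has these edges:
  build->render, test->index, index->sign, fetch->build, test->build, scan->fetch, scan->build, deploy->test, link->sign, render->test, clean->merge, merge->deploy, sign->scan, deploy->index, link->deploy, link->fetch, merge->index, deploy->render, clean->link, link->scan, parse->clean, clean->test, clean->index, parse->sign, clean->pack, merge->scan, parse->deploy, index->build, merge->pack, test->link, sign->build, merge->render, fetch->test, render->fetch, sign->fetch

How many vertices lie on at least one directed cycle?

9

A vertex is on a directed cycle iff it belongs to a strongly connected component of size ≥ 2 (or has a self-loop).
The vertices on cycles are {link, scan, sign, test, build, fetch, index, deploy, render} — 9 in total.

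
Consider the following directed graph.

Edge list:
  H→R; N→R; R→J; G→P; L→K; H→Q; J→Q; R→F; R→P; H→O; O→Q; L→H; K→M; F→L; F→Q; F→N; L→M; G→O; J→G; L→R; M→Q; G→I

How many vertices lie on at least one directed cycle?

5

A vertex is on a directed cycle iff it belongs to a strongly connected component of size ≥ 2 (or has a self-loop).
The vertices on cycles are {F, H, L, N, R} — 5 in total.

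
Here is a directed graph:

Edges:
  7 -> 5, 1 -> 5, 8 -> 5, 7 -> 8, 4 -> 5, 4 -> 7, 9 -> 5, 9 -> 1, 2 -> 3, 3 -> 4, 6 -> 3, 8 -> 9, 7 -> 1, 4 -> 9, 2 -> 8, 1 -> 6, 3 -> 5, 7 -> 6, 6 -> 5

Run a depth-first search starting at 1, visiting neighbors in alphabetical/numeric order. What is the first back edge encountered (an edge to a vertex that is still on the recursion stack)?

DFS from 1 (visiting neighbors in alphabetical/numeric order); mark gray on enter, black on exit:
1 gray
  5 gray
  5 black
  6 gray
    3 gray
      4 gray
        4→5: 5 black — skip
        7 gray
          7→1: 1 is gray → back edge
First back edge: 7 → 1.

7->1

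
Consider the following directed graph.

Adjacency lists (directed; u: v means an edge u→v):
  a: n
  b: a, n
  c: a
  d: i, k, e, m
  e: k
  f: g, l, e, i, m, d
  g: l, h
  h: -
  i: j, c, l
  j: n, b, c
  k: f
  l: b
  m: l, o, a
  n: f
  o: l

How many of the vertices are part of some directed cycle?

A vertex is on a directed cycle iff it belongs to a strongly connected component of size ≥ 2 (or has a self-loop).
The vertices on cycles are {a, b, c, d, e, f, g, i, j, k, l, m, n, o} — 14 in total.

14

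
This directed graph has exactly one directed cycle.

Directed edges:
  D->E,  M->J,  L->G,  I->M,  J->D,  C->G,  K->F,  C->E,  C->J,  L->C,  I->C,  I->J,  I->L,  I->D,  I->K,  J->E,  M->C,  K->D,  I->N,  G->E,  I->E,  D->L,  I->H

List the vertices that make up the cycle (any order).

DFS with gray/black marking from L:
L gray
  G gray
    E gray
    E black
  G black
  C gray
    C→G: G black — skip
    J gray
      J→E: E black — skip
      D gray
        D→L: L is gray → back edge
Back edge closes the cycle L → C → J → D → L; its vertices are {C, D, J, L}.

C, D, J, L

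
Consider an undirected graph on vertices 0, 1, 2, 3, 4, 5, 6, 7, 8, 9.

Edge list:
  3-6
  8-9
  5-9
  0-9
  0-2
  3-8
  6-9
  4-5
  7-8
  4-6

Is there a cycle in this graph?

DFS, tracking each vertex's parent; an edge to a visited non-parent vertex closes a cycle.
Start from 7:
visit 7 (parent –)
  visit 8 (parent 7)
    8–7: parent, skip
    visit 9 (parent 8)
      9–8: parent, skip
      visit 0 (parent 9)
        visit 2 (parent 0)
          2–0: parent, skip
        0–9: parent, skip
      visit 5 (parent 9)
        visit 4 (parent 5)
          visit 6 (parent 4)
            6–9: 9 visited and ≠ parent → cycle
Cycle: 9 – 5 – 4 – 6 – 9.

Yes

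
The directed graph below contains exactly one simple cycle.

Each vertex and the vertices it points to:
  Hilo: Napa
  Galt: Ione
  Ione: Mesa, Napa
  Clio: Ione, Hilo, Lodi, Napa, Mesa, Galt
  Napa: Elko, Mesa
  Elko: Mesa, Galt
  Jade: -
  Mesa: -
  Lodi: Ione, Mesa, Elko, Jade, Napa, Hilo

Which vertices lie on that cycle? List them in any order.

DFS with gray/black marking from Galt:
Galt gray
  Ione gray
    Mesa gray
    Mesa black
    Napa gray
      Elko gray
        Elko→Mesa: Mesa black — skip
        Elko→Galt: Galt is gray → back edge
Back edge closes the cycle Galt → Ione → Napa → Elko → Galt; its vertices are {Elko, Galt, Ione, Napa}.

Elko, Galt, Ione, Napa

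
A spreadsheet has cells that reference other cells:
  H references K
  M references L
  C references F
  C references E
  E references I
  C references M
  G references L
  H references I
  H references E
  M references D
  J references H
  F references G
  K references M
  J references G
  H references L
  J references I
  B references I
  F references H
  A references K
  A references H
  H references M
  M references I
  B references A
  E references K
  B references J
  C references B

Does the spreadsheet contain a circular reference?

No

DFS with white/gray/black marking, starting from E:
E gray
  K gray
    M gray
      L gray
      L black
      D gray
      D black
      I gray
      I black
    M black
  K black
  E→I: I black — skip
E black
F gray
  G gray
    G→L: L black — skip
  G black
  H gray
    H→E: E black — skip
    H→M: M black — skip
    H→K: K black — skip
    H→I: I black — skip
    H→L: L black — skip
  H black
F black
B gray
  J gray
    J→H: H black — skip
    J→G: G black — skip
    J→I: I black — skip
  J black
  B→I: I black — skip
  A gray
    A→H: H black — skip
    A→K: K black — skip
  A black
B black
C gray
  C→M: M black — skip
  C→F: F black — skip
  C→E: E black — skip
  C→B: B black — skip
C black
Every edge goes to a white or black vertex — no back edge, so the graph is acyclic.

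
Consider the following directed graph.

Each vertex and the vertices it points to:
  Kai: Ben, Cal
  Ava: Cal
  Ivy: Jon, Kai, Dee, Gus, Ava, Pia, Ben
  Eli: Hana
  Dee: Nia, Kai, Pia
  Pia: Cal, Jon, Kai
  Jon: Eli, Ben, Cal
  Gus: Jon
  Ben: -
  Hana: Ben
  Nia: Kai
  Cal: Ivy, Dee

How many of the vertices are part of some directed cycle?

A vertex is on a directed cycle iff it belongs to a strongly connected component of size ≥ 2 (or has a self-loop).
The vertices on cycles are {Ava, Cal, Dee, Gus, Ivy, Jon, Kai, Nia, Pia} — 9 in total.

9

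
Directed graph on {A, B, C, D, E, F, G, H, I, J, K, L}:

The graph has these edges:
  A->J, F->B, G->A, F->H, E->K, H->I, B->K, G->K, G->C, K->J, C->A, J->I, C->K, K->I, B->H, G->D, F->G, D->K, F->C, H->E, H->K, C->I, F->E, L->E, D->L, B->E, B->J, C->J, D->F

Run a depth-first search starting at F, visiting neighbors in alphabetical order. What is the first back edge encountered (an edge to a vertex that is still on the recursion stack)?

DFS from F (visiting neighbors in alphabetical order); mark gray on enter, black on exit:
F gray
  B gray
    E gray
      K gray
        I gray
        I black
        J gray
          J→I: I black — skip
        J black
      K black
    E black
    H gray
      H→E: E black — skip
      H→I: I black — skip
      H→K: K black — skip
    H black
    B→J: J black — skip
    B→K: K black — skip
  B black
  C gray
    A gray
      A→J: J black — skip
    A black
    C→I: I black — skip
    C→J: J black — skip
    C→K: K black — skip
  C black
  F→E: E black — skip
  G gray
    G→A: A black — skip
    G→C: C black — skip
    D gray
      D→F: F is gray → back edge
First back edge: D → F.

D->F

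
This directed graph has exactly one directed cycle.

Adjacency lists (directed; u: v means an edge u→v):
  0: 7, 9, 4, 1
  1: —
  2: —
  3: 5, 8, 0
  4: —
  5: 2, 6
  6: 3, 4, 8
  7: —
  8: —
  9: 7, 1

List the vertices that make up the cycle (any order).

3, 5, 6

DFS with gray/black marking from 3:
3 gray
  5 gray
    2 gray
    2 black
    6 gray
      6→3: 3 is gray → back edge
Back edge closes the cycle 3 → 5 → 6 → 3; its vertices are {3, 5, 6}.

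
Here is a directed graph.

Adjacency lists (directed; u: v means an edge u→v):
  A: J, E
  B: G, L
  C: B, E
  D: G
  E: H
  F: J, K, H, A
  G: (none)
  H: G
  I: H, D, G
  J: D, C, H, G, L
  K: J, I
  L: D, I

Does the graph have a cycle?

No

DFS with white/gray/black marking, starting from A:
A gray
  J gray
    D gray
      G gray
      G black
    D black
    C gray
      B gray
        B→G: G black — skip
        L gray
          L→D: D black — skip
          I gray
            H gray
              H→G: G black — skip
            H black
            I→D: D black — skip
            I→G: G black — skip
          I black
        L black
      B black
      E gray
        E→H: H black — skip
      E black
    C black
    J→H: H black — skip
    J→G: G black — skip
    J→L: L black — skip
  J black
  A→E: E black — skip
A black
F gray
  F→J: J black — skip
  K gray
    K→J: J black — skip
    K→I: I black — skip
  K black
  F→H: H black — skip
  F→A: A black — skip
F black
Every edge goes to a white or black vertex — no back edge, so the graph is acyclic.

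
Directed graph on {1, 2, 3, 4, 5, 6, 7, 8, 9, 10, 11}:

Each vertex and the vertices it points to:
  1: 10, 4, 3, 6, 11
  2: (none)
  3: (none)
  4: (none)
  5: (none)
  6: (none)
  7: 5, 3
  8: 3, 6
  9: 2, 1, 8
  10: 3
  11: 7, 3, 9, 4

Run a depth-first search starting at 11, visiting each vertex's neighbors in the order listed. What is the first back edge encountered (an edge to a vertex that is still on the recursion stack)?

1->11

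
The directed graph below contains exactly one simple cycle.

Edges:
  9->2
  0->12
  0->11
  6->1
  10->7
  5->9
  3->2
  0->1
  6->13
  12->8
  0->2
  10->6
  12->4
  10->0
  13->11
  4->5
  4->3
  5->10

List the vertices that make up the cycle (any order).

DFS with gray/black marking from 5:
5 gray
  10 gray
    6 gray
      13 gray
        11 gray
        11 black
      13 black
      1 gray
      1 black
    6 black
    7 gray
    7 black
    0 gray
      12 gray
        4 gray
          3 gray
            2 gray
            2 black
          3 black
          4→5: 5 is gray → back edge
Back edge closes the cycle 5 → 10 → 0 → 12 → 4 → 5; its vertices are {0, 4, 5, 10, 12}.

0, 4, 5, 10, 12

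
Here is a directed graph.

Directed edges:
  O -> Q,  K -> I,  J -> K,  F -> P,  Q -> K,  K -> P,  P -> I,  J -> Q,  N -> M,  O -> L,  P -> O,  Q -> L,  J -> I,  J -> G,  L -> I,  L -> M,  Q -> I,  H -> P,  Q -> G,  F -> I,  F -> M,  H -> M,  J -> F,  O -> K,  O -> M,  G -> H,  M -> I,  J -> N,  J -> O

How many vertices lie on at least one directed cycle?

6

A vertex is on a directed cycle iff it belongs to a strongly connected component of size ≥ 2 (or has a self-loop).
The vertices on cycles are {G, H, K, O, P, Q} — 6 in total.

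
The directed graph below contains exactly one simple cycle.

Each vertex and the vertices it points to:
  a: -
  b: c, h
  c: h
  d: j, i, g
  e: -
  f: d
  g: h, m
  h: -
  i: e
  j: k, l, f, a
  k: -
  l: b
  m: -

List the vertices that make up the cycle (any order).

DFS with gray/black marking from d:
d gray
  j gray
    k gray
    k black
    l gray
      b gray
        c gray
          h gray
          h black
        c black
        b→h: h black — skip
      b black
    l black
    f gray
      f→d: d is gray → back edge
Back edge closes the cycle d → j → f → d; its vertices are {d, f, j}.

d, f, j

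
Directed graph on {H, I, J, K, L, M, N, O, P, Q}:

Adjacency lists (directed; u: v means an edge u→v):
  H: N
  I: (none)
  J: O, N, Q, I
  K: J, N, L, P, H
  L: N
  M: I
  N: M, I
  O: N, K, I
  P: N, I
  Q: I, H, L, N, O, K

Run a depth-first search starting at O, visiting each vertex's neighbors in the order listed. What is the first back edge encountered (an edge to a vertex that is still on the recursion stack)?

J→O

DFS from O (visiting each vertex's neighbors in the order listed); mark gray on enter, black on exit:
O gray
  N gray
    M gray
      I gray
      I black
    M black
    N→I: I black — skip
  N black
  K gray
    J gray
      J→O: O is gray → back edge
First back edge: J → O.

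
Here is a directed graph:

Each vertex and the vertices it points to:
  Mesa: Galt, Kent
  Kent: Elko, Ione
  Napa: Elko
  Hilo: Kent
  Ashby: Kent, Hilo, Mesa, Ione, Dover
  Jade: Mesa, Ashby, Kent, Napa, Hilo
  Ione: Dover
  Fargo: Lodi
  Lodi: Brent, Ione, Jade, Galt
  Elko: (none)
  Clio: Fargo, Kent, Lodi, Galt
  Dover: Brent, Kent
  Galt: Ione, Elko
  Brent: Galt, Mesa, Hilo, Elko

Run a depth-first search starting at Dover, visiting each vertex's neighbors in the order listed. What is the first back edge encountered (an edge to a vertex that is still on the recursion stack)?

Ione->Dover

DFS from Dover (visiting each vertex's neighbors in the order listed); mark gray on enter, black on exit:
Dover gray
  Brent gray
    Galt gray
      Ione gray
        Ione→Dover: Dover is gray → back edge
First back edge: Ione → Dover.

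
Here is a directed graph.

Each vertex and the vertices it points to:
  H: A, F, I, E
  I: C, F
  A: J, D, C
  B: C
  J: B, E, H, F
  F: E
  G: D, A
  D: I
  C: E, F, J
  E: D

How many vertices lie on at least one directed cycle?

A vertex is on a directed cycle iff it belongs to a strongly connected component of size ≥ 2 (or has a self-loop).
The vertices on cycles are {A, B, C, D, E, F, H, I, J} — 9 in total.

9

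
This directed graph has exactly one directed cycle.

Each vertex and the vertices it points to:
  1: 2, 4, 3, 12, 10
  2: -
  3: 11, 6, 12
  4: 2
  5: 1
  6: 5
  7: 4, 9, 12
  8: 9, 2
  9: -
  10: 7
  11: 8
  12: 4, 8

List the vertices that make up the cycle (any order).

DFS with gray/black marking from 5:
5 gray
  1 gray
    2 gray
    2 black
    4 gray
      4→2: 2 black — skip
    4 black
    3 gray
      11 gray
        8 gray
          9 gray
          9 black
          8→2: 2 black — skip
        8 black
      11 black
      6 gray
        6→5: 5 is gray → back edge
Back edge closes the cycle 5 → 1 → 3 → 6 → 5; its vertices are {1, 3, 5, 6}.

1, 3, 5, 6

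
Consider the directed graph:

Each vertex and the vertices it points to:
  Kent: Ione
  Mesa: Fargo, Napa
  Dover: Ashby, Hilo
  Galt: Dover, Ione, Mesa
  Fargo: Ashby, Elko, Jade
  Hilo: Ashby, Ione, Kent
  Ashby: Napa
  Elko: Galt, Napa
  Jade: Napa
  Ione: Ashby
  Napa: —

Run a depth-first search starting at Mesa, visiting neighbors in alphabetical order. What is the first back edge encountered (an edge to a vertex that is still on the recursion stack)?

DFS from Mesa (visiting neighbors in alphabetical order); mark gray on enter, black on exit:
Mesa gray
  Fargo gray
    Ashby gray
      Napa gray
      Napa black
    Ashby black
    Elko gray
      Galt gray
        Dover gray
          Dover→Ashby: Ashby black — skip
          Hilo gray
            Hilo→Ashby: Ashby black — skip
            Ione gray
              Ione→Ashby: Ashby black — skip
            Ione black
            Kent gray
              Kent→Ione: Ione black — skip
            Kent black
          Hilo black
        Dover black
        Galt→Ione: Ione black — skip
        Galt→Mesa: Mesa is gray → back edge
First back edge: Galt → Mesa.

Galt->Mesa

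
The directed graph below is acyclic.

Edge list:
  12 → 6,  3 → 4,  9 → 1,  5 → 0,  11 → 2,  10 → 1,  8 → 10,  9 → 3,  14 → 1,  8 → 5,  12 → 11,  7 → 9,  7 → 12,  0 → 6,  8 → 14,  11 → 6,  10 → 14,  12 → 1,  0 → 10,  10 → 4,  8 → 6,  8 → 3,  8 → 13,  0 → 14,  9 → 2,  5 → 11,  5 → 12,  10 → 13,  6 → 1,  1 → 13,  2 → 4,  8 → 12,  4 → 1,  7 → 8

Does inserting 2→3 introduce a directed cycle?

Adding 2→3 creates a cycle iff 3 can already reach 2.
Explore from 3: no path reaches 2. The graph stays acyclic.

No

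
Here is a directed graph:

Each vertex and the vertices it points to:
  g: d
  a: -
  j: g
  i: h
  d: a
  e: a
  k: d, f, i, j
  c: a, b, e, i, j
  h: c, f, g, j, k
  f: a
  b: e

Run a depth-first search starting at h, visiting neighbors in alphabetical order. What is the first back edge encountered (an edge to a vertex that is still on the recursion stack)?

DFS from h (visiting neighbors in alphabetical order); mark gray on enter, black on exit:
h gray
  c gray
    a gray
    a black
    b gray
      e gray
        e→a: a black — skip
      e black
    b black
    c→e: e black — skip
    i gray
      i→h: h is gray → back edge
First back edge: i → h.

i->h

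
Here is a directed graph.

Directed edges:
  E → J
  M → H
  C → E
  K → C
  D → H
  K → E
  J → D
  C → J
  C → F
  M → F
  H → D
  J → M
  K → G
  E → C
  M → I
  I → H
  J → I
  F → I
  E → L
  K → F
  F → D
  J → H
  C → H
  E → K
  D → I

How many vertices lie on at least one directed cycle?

A vertex is on a directed cycle iff it belongs to a strongly connected component of size ≥ 2 (or has a self-loop).
The vertices on cycles are {C, D, E, H, I, K} — 6 in total.

6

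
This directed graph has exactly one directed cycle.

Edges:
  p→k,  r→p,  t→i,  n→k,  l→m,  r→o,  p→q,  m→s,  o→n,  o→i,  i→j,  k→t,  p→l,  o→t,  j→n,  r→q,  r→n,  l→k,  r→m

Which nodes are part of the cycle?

i, j, k, n, t

DFS with gray/black marking from i:
i gray
  j gray
    n gray
      k gray
        t gray
          t→i: i is gray → back edge
Back edge closes the cycle i → j → n → k → t → i; its vertices are {i, j, k, n, t}.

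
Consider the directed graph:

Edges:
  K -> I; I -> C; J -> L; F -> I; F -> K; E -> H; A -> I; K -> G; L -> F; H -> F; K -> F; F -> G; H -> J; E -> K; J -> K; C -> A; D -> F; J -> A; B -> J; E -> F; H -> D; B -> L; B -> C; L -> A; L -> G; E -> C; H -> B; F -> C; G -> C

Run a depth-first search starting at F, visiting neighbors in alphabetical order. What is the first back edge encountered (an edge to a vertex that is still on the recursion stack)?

I→C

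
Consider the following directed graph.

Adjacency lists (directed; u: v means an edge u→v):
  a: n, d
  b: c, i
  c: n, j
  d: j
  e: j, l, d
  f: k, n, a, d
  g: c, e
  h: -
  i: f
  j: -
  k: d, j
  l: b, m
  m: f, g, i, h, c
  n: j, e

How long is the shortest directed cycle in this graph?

For each vertex v, BFS finds the shortest path from v back to v.
The shortest such closed walk is l → m → g → e → l, length 4.

4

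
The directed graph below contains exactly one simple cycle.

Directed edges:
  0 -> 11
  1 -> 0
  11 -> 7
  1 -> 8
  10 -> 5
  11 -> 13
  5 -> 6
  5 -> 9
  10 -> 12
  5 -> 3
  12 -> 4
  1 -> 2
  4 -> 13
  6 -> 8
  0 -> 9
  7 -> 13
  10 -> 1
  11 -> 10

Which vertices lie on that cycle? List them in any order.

0, 1, 10, 11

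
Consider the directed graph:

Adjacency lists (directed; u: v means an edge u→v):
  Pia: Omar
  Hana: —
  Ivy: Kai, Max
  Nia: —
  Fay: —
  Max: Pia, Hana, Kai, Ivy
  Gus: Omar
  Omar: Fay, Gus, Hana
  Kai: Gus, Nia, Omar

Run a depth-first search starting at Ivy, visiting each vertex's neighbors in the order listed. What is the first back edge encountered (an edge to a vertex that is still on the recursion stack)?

DFS from Ivy (visiting each vertex's neighbors in the order listed); mark gray on enter, black on exit:
Ivy gray
  Kai gray
    Gus gray
      Omar gray
        Fay gray
        Fay black
        Omar→Gus: Gus is gray → back edge
First back edge: Omar → Gus.

Omar->Gus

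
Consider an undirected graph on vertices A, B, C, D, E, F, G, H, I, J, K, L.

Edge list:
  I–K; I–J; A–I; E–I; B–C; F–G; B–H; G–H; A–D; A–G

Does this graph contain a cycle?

No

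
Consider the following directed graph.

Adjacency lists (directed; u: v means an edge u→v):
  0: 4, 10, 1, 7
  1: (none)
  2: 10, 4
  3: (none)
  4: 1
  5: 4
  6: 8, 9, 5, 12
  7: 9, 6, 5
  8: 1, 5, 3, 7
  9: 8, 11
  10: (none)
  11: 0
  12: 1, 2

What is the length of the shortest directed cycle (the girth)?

3

For each vertex v, BFS finds the shortest path from v back to v.
The shortest such closed walk is 6 → 8 → 7 → 6, length 3.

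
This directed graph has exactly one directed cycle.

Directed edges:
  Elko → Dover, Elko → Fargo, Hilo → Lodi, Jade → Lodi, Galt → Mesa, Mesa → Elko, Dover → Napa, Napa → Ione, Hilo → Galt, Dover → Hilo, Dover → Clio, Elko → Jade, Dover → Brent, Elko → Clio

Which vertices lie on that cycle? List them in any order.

DFS with gray/black marking from Elko:
Elko gray
  Dover gray
    Napa gray
      Ione gray
      Ione black
    Napa black
    Clio gray
    Clio black
    Hilo gray
      Galt gray
        Mesa gray
          Mesa→Elko: Elko is gray → back edge
Back edge closes the cycle Elko → Dover → Hilo → Galt → Mesa → Elko; its vertices are {Elko, Galt, Hilo, Mesa, Dover}.

Elko, Galt, Hilo, Mesa, Dover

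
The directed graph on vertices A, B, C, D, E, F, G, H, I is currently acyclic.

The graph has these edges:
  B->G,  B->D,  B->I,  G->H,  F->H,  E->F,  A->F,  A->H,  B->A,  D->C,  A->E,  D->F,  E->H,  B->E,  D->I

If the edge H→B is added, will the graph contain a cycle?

Yes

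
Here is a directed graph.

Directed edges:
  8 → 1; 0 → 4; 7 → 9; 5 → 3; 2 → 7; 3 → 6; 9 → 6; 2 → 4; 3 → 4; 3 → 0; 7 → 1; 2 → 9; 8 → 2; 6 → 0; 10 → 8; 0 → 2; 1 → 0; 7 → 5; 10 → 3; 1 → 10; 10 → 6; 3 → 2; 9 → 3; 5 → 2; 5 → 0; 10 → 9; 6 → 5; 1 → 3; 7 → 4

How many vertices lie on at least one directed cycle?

10

A vertex is on a directed cycle iff it belongs to a strongly connected component of size ≥ 2 (or has a self-loop).
The vertices on cycles are {0, 1, 2, 3, 5, 6, 7, 8, 9, 10} — 10 in total.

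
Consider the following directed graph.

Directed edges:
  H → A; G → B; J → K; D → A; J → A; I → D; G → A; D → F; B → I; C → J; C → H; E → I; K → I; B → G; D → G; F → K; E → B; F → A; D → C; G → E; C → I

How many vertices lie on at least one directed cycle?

9

A vertex is on a directed cycle iff it belongs to a strongly connected component of size ≥ 2 (or has a self-loop).
The vertices on cycles are {B, C, D, E, F, G, I, J, K} — 9 in total.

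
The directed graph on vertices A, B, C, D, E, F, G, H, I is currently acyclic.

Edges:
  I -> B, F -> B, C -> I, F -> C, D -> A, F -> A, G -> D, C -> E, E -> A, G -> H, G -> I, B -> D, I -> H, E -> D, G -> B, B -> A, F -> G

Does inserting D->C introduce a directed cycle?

Adding D→C creates a cycle iff C can already reach D.
Path from C: C → E → D.
So C → … → D → C is a cycle.

Yes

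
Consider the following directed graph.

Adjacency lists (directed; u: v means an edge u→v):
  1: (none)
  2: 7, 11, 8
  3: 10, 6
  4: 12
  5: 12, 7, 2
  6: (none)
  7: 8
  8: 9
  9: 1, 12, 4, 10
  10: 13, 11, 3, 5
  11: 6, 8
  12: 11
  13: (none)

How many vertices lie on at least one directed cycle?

A vertex is on a directed cycle iff it belongs to a strongly connected component of size ≥ 2 (or has a self-loop).
The vertices on cycles are {2, 3, 4, 5, 7, 8, 9, 10, 11, 12} — 10 in total.

10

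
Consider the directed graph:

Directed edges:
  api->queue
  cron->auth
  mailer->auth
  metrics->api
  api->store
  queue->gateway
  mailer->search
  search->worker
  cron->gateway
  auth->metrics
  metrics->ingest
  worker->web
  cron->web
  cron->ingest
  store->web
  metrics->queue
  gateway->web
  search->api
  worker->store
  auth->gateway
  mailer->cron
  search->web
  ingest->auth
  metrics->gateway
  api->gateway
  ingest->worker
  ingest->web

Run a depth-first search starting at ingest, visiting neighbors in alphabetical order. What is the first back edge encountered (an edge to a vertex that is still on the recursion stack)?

DFS from ingest (visiting neighbors in alphabetical order); mark gray on enter, black on exit:
ingest gray
  auth gray
    gateway gray
      web gray
      web black
    gateway black
    metrics gray
      api gray
        api→gateway: gateway black — skip
        queue gray
          queue→gateway: gateway black — skip
        queue black
        store gray
          store→web: web black — skip
        store black
      api black
      metrics→gateway: gateway black — skip
      metrics→ingest: ingest is gray → back edge
First back edge: metrics → ingest.

metrics->ingest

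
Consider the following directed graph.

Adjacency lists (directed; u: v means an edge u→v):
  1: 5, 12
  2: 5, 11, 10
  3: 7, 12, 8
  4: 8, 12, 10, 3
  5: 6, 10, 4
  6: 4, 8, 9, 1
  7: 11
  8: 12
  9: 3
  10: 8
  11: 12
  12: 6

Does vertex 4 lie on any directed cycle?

Yes

4 is on a cycle iff 4 can reach itself via ≥1 edge.
4 → 12 → 6 → 4 — yes.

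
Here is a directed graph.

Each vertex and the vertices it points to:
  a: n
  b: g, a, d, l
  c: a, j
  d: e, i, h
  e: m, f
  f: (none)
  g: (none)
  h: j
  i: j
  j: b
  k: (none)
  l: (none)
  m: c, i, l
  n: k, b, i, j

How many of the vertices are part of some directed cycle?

A vertex is on a directed cycle iff it belongs to a strongly connected component of size ≥ 2 (or has a self-loop).
The vertices on cycles are {a, b, c, d, e, h, i, j, m, n} — 10 in total.

10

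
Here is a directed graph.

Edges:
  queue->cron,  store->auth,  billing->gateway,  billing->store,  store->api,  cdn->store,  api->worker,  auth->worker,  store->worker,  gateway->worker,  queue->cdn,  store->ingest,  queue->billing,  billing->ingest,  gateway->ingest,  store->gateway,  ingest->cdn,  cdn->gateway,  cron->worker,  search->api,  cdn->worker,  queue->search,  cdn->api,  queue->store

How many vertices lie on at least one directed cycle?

A vertex is on a directed cycle iff it belongs to a strongly connected component of size ≥ 2 (or has a self-loop).
The vertices on cycles are {cdn, store, ingest, gateway} — 4 in total.

4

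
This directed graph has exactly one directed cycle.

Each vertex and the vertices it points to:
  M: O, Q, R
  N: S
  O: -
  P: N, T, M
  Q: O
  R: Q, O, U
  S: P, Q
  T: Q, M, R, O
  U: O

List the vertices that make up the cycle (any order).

DFS with gray/black marking from P:
P gray
  N gray
    S gray
      S→P: P is gray → back edge
Back edge closes the cycle P → N → S → P; its vertices are {N, P, S}.

N, P, S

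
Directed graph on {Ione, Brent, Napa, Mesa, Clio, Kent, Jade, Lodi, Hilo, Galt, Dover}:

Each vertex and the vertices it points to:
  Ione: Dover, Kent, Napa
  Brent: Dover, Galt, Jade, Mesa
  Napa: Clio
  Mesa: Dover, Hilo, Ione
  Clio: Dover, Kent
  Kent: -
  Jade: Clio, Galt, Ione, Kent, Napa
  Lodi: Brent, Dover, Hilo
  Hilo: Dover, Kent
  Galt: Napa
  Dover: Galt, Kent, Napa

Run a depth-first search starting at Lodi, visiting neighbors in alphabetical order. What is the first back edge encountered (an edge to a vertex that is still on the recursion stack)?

DFS from Lodi (visiting neighbors in alphabetical order); mark gray on enter, black on exit:
Lodi gray
  Brent gray
    Dover gray
      Galt gray
        Napa gray
          Clio gray
            Clio→Dover: Dover is gray → back edge
First back edge: Clio → Dover.

Clio→Dover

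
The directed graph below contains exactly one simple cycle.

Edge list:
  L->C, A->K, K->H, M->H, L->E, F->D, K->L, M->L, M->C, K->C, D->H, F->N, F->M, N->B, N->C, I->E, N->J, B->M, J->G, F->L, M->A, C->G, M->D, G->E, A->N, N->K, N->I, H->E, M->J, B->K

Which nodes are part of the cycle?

A, B, M, N

DFS with gray/black marking from N:
N gray
  B gray
    M gray
      A gray
        K gray
          C gray
            G gray
              E gray
              E black
            G black
          C black
          L gray
            L→C: C black — skip
            L→E: E black — skip
          L black
          H gray
            H→E: E black — skip
          H black
        K black
        A→N: N is gray → back edge
Back edge closes the cycle N → B → M → A → N; its vertices are {A, B, M, N}.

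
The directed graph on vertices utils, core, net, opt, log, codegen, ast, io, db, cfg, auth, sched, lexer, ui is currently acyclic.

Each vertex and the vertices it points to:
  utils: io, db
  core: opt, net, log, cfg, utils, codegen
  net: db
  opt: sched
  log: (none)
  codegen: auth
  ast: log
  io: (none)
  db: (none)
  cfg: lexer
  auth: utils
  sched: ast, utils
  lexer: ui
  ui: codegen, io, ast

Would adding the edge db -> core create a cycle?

Yes

Adding db→core creates a cycle iff core can already reach db.
Path from core: core → net → db.
So core → … → db → core is a cycle.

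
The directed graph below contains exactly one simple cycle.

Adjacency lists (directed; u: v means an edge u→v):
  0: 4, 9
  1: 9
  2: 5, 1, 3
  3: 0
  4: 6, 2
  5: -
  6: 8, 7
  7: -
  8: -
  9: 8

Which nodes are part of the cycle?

DFS with gray/black marking from 4:
4 gray
  6 gray
    8 gray
    8 black
    7 gray
    7 black
  6 black
  2 gray
    5 gray
    5 black
    1 gray
      9 gray
        9→8: 8 black — skip
      9 black
    1 black
    3 gray
      0 gray
        0→4: 4 is gray → back edge
Back edge closes the cycle 4 → 2 → 3 → 0 → 4; its vertices are {0, 2, 3, 4}.

0, 2, 3, 4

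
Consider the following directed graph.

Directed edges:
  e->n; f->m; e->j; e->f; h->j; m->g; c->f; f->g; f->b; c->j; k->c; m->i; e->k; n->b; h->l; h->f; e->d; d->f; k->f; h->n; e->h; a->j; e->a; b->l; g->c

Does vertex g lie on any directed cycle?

Yes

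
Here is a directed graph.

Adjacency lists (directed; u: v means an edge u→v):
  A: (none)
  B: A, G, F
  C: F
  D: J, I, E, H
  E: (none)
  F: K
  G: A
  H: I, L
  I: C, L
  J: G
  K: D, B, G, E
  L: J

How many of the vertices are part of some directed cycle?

7

A vertex is on a directed cycle iff it belongs to a strongly connected component of size ≥ 2 (or has a self-loop).
The vertices on cycles are {B, C, D, F, H, I, K} — 7 in total.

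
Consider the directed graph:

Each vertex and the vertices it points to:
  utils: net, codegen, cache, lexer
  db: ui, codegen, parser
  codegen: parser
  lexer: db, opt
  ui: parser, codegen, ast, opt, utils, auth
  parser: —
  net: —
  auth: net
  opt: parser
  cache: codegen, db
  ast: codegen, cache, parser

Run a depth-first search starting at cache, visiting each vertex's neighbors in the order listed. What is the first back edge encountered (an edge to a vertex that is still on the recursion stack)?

ast→cache

DFS from cache (visiting each vertex's neighbors in the order listed); mark gray on enter, black on exit:
cache gray
  codegen gray
    parser gray
    parser black
  codegen black
  db gray
    ui gray
      ui→parser: parser black — skip
      ui→codegen: codegen black — skip
      ast gray
        ast→codegen: codegen black — skip
        ast→cache: cache is gray → back edge
First back edge: ast → cache.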